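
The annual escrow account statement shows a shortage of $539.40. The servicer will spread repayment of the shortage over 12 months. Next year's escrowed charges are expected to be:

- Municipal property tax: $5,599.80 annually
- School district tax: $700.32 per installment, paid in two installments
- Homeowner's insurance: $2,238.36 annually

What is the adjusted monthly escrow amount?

Municipal property tax = $5,599.80/yr
School district tax = $700.32 × 2 = $1,400.64/yr
Homeowner's insurance = $2,238.36/yr
Annual escrow total = $5,599.80 + $1,400.64 + $2,238.36 = $9,238.80
Monthly = $9,238.80 / 12 = $769.90
Shortage per month = $539.40 ÷ 12 = $44.95
New monthly escrow = $769.90 + $44.95 = $814.85

$814.85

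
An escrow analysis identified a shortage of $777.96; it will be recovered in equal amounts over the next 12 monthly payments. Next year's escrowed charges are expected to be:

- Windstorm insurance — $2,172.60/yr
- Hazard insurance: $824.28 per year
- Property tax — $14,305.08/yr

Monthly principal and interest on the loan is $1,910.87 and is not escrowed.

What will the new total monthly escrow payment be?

Windstorm insurance: $2,172.60
Hazard insurance: $824.28
Property tax: $14,305.08
Annual escrow total = $17,301.96
Base monthly escrow = $17,301.96 ÷ 12 = $1,441.83
Shortage per month = $777.96 ÷ 12 = $64.83
New monthly escrow = $1,441.83 + $64.83 = $1,506.66

$1,506.66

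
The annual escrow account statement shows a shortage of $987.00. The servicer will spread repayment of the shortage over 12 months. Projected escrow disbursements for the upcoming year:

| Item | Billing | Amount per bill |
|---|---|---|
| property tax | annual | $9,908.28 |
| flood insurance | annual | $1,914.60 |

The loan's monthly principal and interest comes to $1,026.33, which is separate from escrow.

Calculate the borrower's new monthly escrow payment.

Property tax — $9,908.28 annually
Flood insurance — $1,914.60 annually
Yearly total = $11,822.88
Monthly = $11,822.88 / 12 = $985.24
Monthly shortage recovery: $987.00 ÷ 12 = $82.25
Adjusted monthly = $985.24 + $82.25 = $1,067.49

$1,067.49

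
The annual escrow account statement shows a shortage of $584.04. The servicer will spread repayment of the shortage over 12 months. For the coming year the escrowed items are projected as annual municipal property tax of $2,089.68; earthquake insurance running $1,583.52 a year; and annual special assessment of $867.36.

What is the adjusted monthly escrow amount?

$427.05

Municipal property tax = $2,089.68
Earthquake insurance = $1,583.52
Special assessment = $867.36
Combined annual = $2,089.68 + $1,583.52 + $867.36 = $4,540.56
Monthly = $4,540.56 ÷ 12 = $378.38
Shortage spread = $584.04 / 12 = $48.67/mo
Adjusted monthly = $378.38 + $48.67 = $427.05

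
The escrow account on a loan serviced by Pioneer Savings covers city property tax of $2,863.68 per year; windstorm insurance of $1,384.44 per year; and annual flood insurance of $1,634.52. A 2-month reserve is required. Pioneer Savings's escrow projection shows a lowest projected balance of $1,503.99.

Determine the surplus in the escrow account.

$523.55

City property tax — $2,863.68/yr
Windstorm insurance — $1,384.44/yr
Flood insurance — $1,634.52/yr
Annual escrow total = $5,882.64
Monthly escrow = $5,882.64 / 12 = $490.22
Required cushion = 2 × $490.22 = $980.44
Excess over cushion: $1,503.99 − $980.44 = $523.55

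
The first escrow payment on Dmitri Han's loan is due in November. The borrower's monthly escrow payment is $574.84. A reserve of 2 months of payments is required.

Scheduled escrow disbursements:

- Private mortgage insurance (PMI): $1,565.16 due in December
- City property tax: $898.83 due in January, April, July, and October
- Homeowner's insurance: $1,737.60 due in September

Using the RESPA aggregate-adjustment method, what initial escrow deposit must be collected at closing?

Cushion = 2 × $574.84 = $1,149.68
Trial balance (start $0, +$574.84 each month, − disbursements):
  Nov: +$574.84 → $574.84
  Dec: +$574.84 − $1,565.16 → -$415.48
  Jan: +$574.84 − $898.83 → -$739.47
  Feb: +$574.84 → -$164.63
  Mar: +$574.84 → $410.21
  Apr: +$574.84 − $898.83 → $86.22
  May: +$574.84 → $661.06
  Jun: +$574.84 → $1,235.90
  Jul: +$574.84 − $898.83 → $911.91
  Aug: +$574.84 → $1,486.75
  Sep: +$574.84 − $1,737.60 → $323.99
  Oct: +$574.84 − $898.83 → $0.00
Lowest trial balance = -$739.47 (Jan)
Initial deposit = cushion − low point = $1,149.68 − (-$739.47) = $1,889.15

$1,889.15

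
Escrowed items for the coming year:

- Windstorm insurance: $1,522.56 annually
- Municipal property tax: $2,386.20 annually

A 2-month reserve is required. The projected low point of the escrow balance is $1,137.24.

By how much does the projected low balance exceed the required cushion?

Windstorm insurance — $1,522.56/yr
Municipal property tax — $2,386.20/yr
Yearly total = $1,522.56 + $2,386.20 = $3,908.76
Monthly = $3,908.76 / 12 = $325.73
Required reserve = 2 × $325.73 = $651.46
Surplus = $1,137.24 − $651.46 = $485.78

$485.78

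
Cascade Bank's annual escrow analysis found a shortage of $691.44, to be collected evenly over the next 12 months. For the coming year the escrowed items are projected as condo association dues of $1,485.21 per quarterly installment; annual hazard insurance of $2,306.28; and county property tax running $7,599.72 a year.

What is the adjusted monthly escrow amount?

$1,378.19

Condo association dues = $1,485.21 × 4 = $5,940.84/yr
Hazard insurance = $2,306.28/yr
County property tax = $7,599.72/yr
Yearly total = $5,940.84 + $2,306.28 + $7,599.72 = $15,846.84
Base monthly escrow = $15,846.84 ÷ 12 = $1,320.57
Monthly shortage recovery: $691.44 / 12 = $57.62
Adjusted monthly = $1,320.57 + $57.62 = $1,378.19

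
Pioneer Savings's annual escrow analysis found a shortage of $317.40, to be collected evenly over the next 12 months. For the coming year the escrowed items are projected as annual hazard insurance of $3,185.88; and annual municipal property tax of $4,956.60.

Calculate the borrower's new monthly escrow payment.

$704.99

Hazard insurance — $3,185.88 annually
Municipal property tax — $4,956.60 annually
Total annual escrow = $3,185.88 + $4,956.60 = $8,142.48
Per month = $8,142.48 / 12 = $678.54
Monthly shortage recovery: $317.40 ÷ 12 = $26.45
Adjusted monthly = $678.54 + $26.45 = $704.99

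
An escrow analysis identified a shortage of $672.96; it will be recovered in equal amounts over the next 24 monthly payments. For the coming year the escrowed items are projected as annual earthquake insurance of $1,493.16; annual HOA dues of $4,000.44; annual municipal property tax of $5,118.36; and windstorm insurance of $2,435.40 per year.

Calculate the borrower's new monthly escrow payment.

Earthquake insurance: $1,493.16 annually
HOA dues: $4,000.44 annually
Municipal property tax: $5,118.36 annually
Windstorm insurance: $2,435.40 annually
Total annual escrow = $13,047.36
Per month = $13,047.36 ÷ 12 = $1,087.28
Shortage spread = $672.96 ÷ 24 = $28.04/mo
New monthly escrow = $1,087.28 + $28.04 = $1,115.32

$1,115.32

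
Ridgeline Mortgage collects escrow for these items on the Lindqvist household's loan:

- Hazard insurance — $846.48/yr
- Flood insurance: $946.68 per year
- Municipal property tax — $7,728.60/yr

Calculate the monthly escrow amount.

$793.48

Hazard insurance: $846.48 per year
Flood insurance: $946.68 per year
Municipal property tax: $7,728.60 per year
Combined annual = $9,521.76
Base monthly escrow = $9,521.76 ÷ 12 = $793.48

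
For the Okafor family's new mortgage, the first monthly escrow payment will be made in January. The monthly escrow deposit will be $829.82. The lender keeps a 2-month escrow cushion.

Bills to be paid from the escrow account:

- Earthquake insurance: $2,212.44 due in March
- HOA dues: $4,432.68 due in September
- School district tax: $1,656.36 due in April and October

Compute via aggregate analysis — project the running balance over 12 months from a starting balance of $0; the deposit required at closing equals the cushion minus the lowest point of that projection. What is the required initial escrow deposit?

$3,319.28

Cushion = 2 × $829.82 = $1,659.64
Trial balance (start $0, +$829.82 each month, − disbursements):
  Jan: +$829.82 → $829.82
  Feb: +$829.82 → $1,659.64
  Mar: +$829.82 − $2,212.44 → $277.02
  Apr: +$829.82 − $1,656.36 → -$549.52
  May: +$829.82 → $280.30
  Jun: +$829.82 → $1,110.12
  Jul: +$829.82 → $1,939.94
  Aug: +$829.82 → $2,769.76
  Sep: +$829.82 − $4,432.68 → -$833.10
  Oct: +$829.82 − $1,656.36 → -$1,659.64
  Nov: +$829.82 → -$829.82
  Dec: +$829.82 → $0.00
Lowest trial balance = -$1,659.64 (Oct)
Initial deposit = cushion − low point = $1,659.64 − (-$1,659.64) = $3,319.28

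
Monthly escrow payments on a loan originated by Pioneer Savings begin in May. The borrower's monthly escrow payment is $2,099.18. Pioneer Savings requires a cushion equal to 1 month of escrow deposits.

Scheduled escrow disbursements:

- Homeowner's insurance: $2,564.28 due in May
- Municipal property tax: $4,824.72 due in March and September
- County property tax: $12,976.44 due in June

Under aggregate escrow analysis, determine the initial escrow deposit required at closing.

Cushion = 1 × $2,099.18 = $2,099.18
Trial balance (start $0, +$2,099.18 each month, − disbursements):
  May: +$2,099.18 − $2,564.28 → -$465.10
  Jun: +$2,099.18 − $12,976.44 → -$11,342.36
  Jul: +$2,099.18 → -$9,243.18
  Aug: +$2,099.18 → -$7,144.00
  Sep: +$2,099.18 − $4,824.72 → -$9,869.54
  Oct: +$2,099.18 → -$7,770.36
  Nov: +$2,099.18 → -$5,671.18
  Dec: +$2,099.18 → -$3,572.00
  Jan: +$2,099.18 → -$1,472.82
  Feb: +$2,099.18 → $626.36
  Mar: +$2,099.18 − $4,824.72 → -$2,099.18
  Apr: +$2,099.18 → $0.00
Lowest trial balance = -$11,342.36 (Jun)
Initial deposit = cushion − low point = $2,099.18 − (-$11,342.36) = $13,441.54

$13,441.54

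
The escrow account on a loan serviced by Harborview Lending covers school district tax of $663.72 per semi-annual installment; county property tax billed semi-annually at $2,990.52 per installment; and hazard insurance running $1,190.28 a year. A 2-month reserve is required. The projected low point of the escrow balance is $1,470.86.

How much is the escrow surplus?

School district tax = $663.72 × 2 = $1,327.44 per year
County property tax = $2,990.52 × 2 = $5,981.04 per year
Hazard insurance = $1,190.28 per year
Combined annual = $1,327.44 + $5,981.04 + $1,190.28 = $8,498.76
Monthly escrow = $8,498.76 ÷ 12 = $708.23
Required cushion = 2 × $708.23 = $1,416.46
Excess over cushion: $1,470.86 − $1,416.46 = $54.40

$54.40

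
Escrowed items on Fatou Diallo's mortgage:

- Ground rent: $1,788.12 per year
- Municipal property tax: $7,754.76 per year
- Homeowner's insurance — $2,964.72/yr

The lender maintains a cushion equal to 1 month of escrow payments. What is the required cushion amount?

$1,042.30

Ground rent — $1,788.12/yr
Municipal property tax — $7,754.76/yr
Homeowner's insurance — $2,964.72/yr
Total per year = $1,788.12 + $7,754.76 + $2,964.72 = $12,507.60
Monthly escrow = $12,507.60 / 12 = $1,042.30
Required cushion = 1 × $1,042.30 = $1,042.30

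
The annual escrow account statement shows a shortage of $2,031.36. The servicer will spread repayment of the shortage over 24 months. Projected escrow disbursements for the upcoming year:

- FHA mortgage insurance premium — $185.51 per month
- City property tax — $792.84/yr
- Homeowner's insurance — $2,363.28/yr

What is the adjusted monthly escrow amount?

$533.16

FHA mortgage insurance premium — $185.51 × 12 = $2,226.12/yr
City property tax — $792.84/yr
Homeowner's insurance — $2,363.28/yr
Total per year = $5,382.24
Per month = $5,382.24 ÷ 12 = $448.52
Shortage per month = $2,031.36 / 24 = $84.64
New monthly escrow = $448.52 + $84.64 = $533.16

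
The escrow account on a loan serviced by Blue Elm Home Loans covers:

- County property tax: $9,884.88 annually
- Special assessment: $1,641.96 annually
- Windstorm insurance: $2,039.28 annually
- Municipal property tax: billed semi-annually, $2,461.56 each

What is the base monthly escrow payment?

$1,540.77

County property tax: $9,884.88 annually
Special assessment: $1,641.96 annually
Windstorm insurance: $2,039.28 annually
Municipal property tax: $2,461.56 × 2 = $4,923.12 annually
Combined annual = $9,884.88 + $1,641.96 + $2,039.28 + $4,923.12 = $18,489.24
Monthly = $18,489.24 / 12 = $1,540.77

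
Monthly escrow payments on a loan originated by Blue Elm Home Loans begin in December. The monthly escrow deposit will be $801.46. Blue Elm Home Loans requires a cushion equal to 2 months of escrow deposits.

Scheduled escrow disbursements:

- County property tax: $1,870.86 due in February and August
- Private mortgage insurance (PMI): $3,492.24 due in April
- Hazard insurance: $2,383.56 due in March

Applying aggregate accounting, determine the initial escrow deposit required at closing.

Cushion = 2 × $801.46 = $1,602.92
Trial balance (start $0, +$801.46 each month, − disbursements):
  Dec: +$801.46 → $801.46
  Jan: +$801.46 → $1,602.92
  Feb: +$801.46 − $1,870.86 → $533.52
  Mar: +$801.46 − $2,383.56 → -$1,048.58
  Apr: +$801.46 − $3,492.24 → -$3,739.36
  May: +$801.46 → -$2,937.90
  Jun: +$801.46 → -$2,136.44
  Jul: +$801.46 → -$1,334.98
  Aug: +$801.46 − $1,870.86 → -$2,404.38
  Sep: +$801.46 → -$1,602.92
  Oct: +$801.46 → -$801.46
  Nov: +$801.46 → $0.00
Lowest trial balance = -$3,739.36 (Apr)
Initial deposit = cushion − low point = $1,602.92 − (-$3,739.36) = $5,342.28

$5,342.28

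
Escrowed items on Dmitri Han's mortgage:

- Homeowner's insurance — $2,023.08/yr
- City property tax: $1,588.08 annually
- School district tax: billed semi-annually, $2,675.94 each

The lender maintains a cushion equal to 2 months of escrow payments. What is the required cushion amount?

Homeowner's insurance — $2,023.08/yr
City property tax — $1,588.08/yr
School district tax — $2,675.94 × 2 = $5,351.88/yr
Yearly total = $2,023.08 + $1,588.08 + $5,351.88 = $8,963.04
Monthly = $8,963.04 / 12 = $746.92
Required cushion = 2 × $746.92 = $1,493.84

$1,493.84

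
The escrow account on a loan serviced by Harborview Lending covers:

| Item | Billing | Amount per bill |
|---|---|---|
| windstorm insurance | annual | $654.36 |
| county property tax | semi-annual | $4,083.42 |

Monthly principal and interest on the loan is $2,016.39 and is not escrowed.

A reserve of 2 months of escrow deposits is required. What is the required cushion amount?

$1,470.20

Windstorm insurance — $654.36 annually
County property tax — $4,083.42 × 2 = $8,166.84 annually
Total annual escrow = $654.36 + $8,166.84 = $8,821.20
Base monthly escrow = $8,821.20 ÷ 12 = $735.10
Reserve = 2 × $735.10 = $1,470.20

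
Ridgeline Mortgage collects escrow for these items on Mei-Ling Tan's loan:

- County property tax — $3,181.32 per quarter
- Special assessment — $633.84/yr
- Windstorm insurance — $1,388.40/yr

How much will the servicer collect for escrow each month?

$1,228.96

County property tax = $3,181.32 × 4 = $12,725.28 per year
Special assessment = $633.84 per year
Windstorm insurance = $1,388.40 per year
Total per year = $14,747.52
Monthly = $14,747.52 ÷ 12 = $1,228.96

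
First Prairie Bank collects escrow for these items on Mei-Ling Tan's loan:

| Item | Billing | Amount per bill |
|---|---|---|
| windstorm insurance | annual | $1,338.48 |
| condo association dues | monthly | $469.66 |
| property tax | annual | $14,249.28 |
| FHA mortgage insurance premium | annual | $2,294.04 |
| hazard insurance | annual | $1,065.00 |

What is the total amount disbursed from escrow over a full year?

$24,582.72

Windstorm insurance — $1,338.48/yr
Condo association dues — $469.66 × 12 = $5,635.92/yr
Property tax — $14,249.28/yr
FHA mortgage insurance premium — $2,294.04/yr
Hazard insurance — $1,065.00/yr
Combined annual = $24,582.72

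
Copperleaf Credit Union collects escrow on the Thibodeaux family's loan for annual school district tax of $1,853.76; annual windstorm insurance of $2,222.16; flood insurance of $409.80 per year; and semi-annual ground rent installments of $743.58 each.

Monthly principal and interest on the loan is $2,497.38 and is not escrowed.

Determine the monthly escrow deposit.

$497.74

School district tax: $1,853.76
Windstorm insurance: $2,222.16
Flood insurance: $409.80
Ground rent: $743.58 × 2 = $1,487.16
Total annual escrow = $5,972.88
Base monthly escrow = $5,972.88 ÷ 12 = $497.74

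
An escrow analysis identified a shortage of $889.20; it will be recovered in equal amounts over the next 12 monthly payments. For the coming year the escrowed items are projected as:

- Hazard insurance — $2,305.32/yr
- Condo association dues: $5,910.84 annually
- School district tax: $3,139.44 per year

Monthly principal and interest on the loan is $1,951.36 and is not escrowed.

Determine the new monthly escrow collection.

$1,020.40

Hazard insurance: $2,305.32/yr
Condo association dues: $5,910.84/yr
School district tax: $3,139.44/yr
Combined annual = $11,355.60
Per month = $11,355.60 ÷ 12 = $946.30
Monthly shortage recovery: $889.20 / 12 = $74.10
Adjusted monthly = $946.30 + $74.10 = $1,020.40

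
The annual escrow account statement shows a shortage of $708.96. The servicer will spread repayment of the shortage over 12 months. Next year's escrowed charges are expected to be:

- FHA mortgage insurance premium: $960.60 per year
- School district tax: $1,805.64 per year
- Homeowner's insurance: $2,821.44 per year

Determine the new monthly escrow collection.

FHA mortgage insurance premium — $960.60 annually
School district tax — $1,805.64 annually
Homeowner's insurance — $2,821.44 annually
Combined annual = $5,587.68
Monthly = $5,587.68 / 12 = $465.64
Monthly shortage recovery: $708.96 / 12 = $59.08
New monthly escrow = $465.64 + $59.08 = $524.72

$524.72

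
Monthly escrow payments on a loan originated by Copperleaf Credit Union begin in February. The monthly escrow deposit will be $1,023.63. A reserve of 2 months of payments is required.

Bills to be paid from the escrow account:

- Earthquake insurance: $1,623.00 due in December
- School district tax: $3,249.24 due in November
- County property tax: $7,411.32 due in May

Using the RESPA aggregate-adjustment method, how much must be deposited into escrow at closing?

$5,364.06

Cushion = 2 × $1,023.63 = $2,047.26
Trial balance (start $0, +$1,023.63 each month, − disbursements):
  Feb: +$1,023.63 → $1,023.63
  Mar: +$1,023.63 → $2,047.26
  Apr: +$1,023.63 → $3,070.89
  May: +$1,023.63 − $7,411.32 → -$3,316.80
  Jun: +$1,023.63 → -$2,293.17
  Jul: +$1,023.63 → -$1,269.54
  Aug: +$1,023.63 → -$245.91
  Sep: +$1,023.63 → $777.72
  Oct: +$1,023.63 → $1,801.35
  Nov: +$1,023.63 − $3,249.24 → -$424.26
  Dec: +$1,023.63 − $1,623.00 → -$1,023.63
  Jan: +$1,023.63 → $0.00
Lowest trial balance = -$3,316.80 (May)
Initial deposit = cushion − low point = $2,047.26 − (-$3,316.80) = $5,364.06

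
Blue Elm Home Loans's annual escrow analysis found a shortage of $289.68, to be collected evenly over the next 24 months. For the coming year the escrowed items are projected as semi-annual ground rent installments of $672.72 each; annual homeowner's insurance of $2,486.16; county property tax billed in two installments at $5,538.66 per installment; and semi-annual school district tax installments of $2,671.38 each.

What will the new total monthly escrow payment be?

Ground rent — $672.72 × 2 = $1,345.44 per year
Homeowner's insurance — $2,486.16 per year
County property tax — $5,538.66 × 2 = $11,077.32 per year
School district tax — $2,671.38 × 2 = $5,342.76 per year
Yearly total = $20,251.68
Monthly = $20,251.68 / 12 = $1,687.64
Shortage per month = $289.68 / 24 = $12.07
New monthly escrow = $1,687.64 + $12.07 = $1,699.71

$1,699.71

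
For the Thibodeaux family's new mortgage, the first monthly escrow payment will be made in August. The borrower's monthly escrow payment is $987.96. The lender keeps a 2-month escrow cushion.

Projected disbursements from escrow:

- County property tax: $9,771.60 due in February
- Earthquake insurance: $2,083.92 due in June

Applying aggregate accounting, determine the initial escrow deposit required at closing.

Cushion = 2 × $987.96 = $1,975.92
Trial balance (start $0, +$987.96 each month, − disbursements):
  Aug: +$987.96 → $987.96
  Sep: +$987.96 → $1,975.92
  Oct: +$987.96 → $2,963.88
  Nov: +$987.96 → $3,951.84
  Dec: +$987.96 → $4,939.80
  Jan: +$987.96 → $5,927.76
  Feb: +$987.96 − $9,771.60 → -$2,855.88
  Mar: +$987.96 → -$1,867.92
  Apr: +$987.96 → -$879.96
  May: +$987.96 → $108.00
  Jun: +$987.96 − $2,083.92 → -$987.96
  Jul: +$987.96 → $0.00
Lowest trial balance = -$2,855.88 (Feb)
Initial deposit = cushion − low point = $1,975.92 − (-$2,855.88) = $4,831.80

$4,831.80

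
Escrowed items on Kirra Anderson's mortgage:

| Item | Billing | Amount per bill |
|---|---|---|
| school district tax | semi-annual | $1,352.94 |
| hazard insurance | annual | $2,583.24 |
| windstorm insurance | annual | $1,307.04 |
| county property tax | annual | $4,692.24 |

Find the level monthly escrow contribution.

School district tax = $1,352.94 × 2 = $2,705.88/yr
Hazard insurance = $2,583.24/yr
Windstorm insurance = $1,307.04/yr
County property tax = $4,692.24/yr
Total per year = $2,705.88 + $2,583.24 + $1,307.04 + $4,692.24 = $11,288.40
Monthly = $11,288.40 / 12 = $940.70

$940.70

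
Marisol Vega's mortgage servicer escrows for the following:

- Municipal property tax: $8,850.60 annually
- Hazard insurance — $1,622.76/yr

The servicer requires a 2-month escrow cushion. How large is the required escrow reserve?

$1,745.56

Municipal property tax = $8,850.60 annually
Hazard insurance = $1,622.76 annually
Combined annual = $8,850.60 + $1,622.76 = $10,473.36
Per month = $10,473.36 ÷ 12 = $872.78
Reserve = 2 × $872.78 = $1,745.56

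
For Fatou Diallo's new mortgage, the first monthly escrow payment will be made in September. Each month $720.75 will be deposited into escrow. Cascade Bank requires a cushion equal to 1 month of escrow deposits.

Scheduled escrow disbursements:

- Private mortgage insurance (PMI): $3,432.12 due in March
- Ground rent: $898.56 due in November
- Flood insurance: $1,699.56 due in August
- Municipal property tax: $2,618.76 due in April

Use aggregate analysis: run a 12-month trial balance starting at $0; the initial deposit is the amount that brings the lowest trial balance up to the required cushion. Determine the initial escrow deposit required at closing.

$1,904.19

Cushion = 1 × $720.75 = $720.75
Trial balance (start $0, +$720.75 each month, − disbursements):
  Sep: +$720.75 → $720.75
  Oct: +$720.75 → $1,441.50
  Nov: +$720.75 − $898.56 → $1,263.69
  Dec: +$720.75 → $1,984.44
  Jan: +$720.75 → $2,705.19
  Feb: +$720.75 → $3,425.94
  Mar: +$720.75 − $3,432.12 → $714.57
  Apr: +$720.75 − $2,618.76 → -$1,183.44
  May: +$720.75 → -$462.69
  Jun: +$720.75 → $258.06
  Jul: +$720.75 → $978.81
  Aug: +$720.75 − $1,699.56 → $0.00
Lowest trial balance = -$1,183.44 (Apr)
Initial deposit = cushion − low point = $720.75 − (-$1,183.44) = $1,904.19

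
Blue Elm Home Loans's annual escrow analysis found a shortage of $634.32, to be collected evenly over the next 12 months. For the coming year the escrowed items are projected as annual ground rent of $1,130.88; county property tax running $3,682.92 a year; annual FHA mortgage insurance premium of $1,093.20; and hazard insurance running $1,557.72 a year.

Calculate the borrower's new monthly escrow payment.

Ground rent — $1,130.88
County property tax — $3,682.92
FHA mortgage insurance premium — $1,093.20
Hazard insurance — $1,557.72
Yearly total = $7,464.72
Base monthly escrow = $7,464.72 ÷ 12 = $622.06
Shortage per month = $634.32 ÷ 12 = $52.86
Adjusted monthly = $622.06 + $52.86 = $674.92

$674.92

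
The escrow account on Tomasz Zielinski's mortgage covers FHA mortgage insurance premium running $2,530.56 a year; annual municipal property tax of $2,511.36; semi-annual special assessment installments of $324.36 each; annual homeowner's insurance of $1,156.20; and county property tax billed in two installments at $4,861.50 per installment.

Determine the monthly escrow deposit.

$1,380.82

FHA mortgage insurance premium = $2,530.56 annually
Municipal property tax = $2,511.36 annually
Special assessment = $324.36 × 2 = $648.72 annually
Homeowner's insurance = $1,156.20 annually
County property tax = $4,861.50 × 2 = $9,723.00 annually
Yearly total = $2,530.56 + $2,511.36 + $648.72 + $1,156.20 + $9,723.00 = $16,569.84
Base monthly escrow = $16,569.84 ÷ 12 = $1,380.82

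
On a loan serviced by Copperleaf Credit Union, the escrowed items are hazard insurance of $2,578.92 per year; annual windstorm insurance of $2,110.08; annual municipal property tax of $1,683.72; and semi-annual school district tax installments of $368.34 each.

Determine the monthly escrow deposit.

Hazard insurance = $2,578.92 per year
Windstorm insurance = $2,110.08 per year
Municipal property tax = $1,683.72 per year
School district tax = $368.34 × 2 = $736.68 per year
Yearly total = $7,109.40
Monthly escrow = $7,109.40 ÷ 12 = $592.45

$592.45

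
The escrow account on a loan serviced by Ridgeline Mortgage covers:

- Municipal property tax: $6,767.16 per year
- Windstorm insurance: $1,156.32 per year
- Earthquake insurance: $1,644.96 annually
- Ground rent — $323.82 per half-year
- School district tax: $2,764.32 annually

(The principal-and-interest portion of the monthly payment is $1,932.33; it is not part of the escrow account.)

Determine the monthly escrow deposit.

Municipal property tax — $6,767.16
Windstorm insurance — $1,156.32
Earthquake insurance — $1,644.96
Ground rent — $323.82 × 2 = $647.64
School district tax — $2,764.32
Yearly total = $12,980.40
Monthly = $12,980.40 / 12 = $1,081.70

$1,081.70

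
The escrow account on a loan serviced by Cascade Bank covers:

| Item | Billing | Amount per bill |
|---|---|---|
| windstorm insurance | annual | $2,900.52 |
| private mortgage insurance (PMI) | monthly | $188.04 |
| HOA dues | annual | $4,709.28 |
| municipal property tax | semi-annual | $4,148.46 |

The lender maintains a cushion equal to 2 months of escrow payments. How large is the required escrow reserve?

$3,027.20

Windstorm insurance — $2,900.52/yr
Private mortgage insurance (PMI) — $188.04 × 12 = $2,256.48/yr
HOA dues — $4,709.28/yr
Municipal property tax — $4,148.46 × 2 = $8,296.92/yr
Total per year = $18,163.20
Per month = $18,163.20 / 12 = $1,513.60
Cushion = 2 × $1,513.60 = $3,027.20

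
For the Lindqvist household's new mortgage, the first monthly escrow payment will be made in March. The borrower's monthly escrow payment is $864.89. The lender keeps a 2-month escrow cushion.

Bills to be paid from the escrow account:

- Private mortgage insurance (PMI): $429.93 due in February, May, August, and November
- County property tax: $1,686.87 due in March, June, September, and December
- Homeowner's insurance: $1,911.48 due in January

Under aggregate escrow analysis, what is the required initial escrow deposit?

Cushion = 2 × $864.89 = $1,729.78
Trial balance (start $0, +$864.89 each month, − disbursements):
  Mar: +$864.89 − $1,686.87 → -$821.98
  Apr: +$864.89 → $42.91
  May: +$864.89 − $429.93 → $477.87
  Jun: +$864.89 − $1,686.87 → -$344.11
  Jul: +$864.89 → $520.78
  Aug: +$864.89 − $429.93 → $955.74
  Sep: +$864.89 − $1,686.87 → $133.76
  Oct: +$864.89 → $998.65
  Nov: +$864.89 − $429.93 → $1,433.61
  Dec: +$864.89 − $1,686.87 → $611.63
  Jan: +$864.89 − $1,911.48 → -$434.96
  Feb: +$864.89 − $429.93 → $0.00
Lowest trial balance = -$821.98 (Mar)
Initial deposit = cushion − low point = $1,729.78 − (-$821.98) = $2,551.76

$2,551.76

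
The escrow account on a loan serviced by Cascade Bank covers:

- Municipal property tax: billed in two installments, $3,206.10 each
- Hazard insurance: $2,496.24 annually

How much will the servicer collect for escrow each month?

Municipal property tax = $3,206.10 × 2 = $6,412.20 per year
Hazard insurance = $2,496.24 per year
Annual escrow total = $6,412.20 + $2,496.24 = $8,908.44
Monthly escrow = $8,908.44 / 12 = $742.37

$742.37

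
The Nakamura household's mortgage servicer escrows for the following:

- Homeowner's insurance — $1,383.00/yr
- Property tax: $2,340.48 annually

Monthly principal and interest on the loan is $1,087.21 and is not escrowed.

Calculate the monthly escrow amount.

Homeowner's insurance: $1,383.00
Property tax: $2,340.48
Total annual escrow = $1,383.00 + $2,340.48 = $3,723.48
Per month = $3,723.48 ÷ 12 = $310.29

$310.29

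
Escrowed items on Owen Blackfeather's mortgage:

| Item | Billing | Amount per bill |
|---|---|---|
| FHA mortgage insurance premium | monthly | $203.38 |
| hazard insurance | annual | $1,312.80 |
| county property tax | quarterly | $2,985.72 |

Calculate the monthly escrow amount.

FHA mortgage insurance premium — $203.38 × 12 = $2,440.56
Hazard insurance — $1,312.80
County property tax — $2,985.72 × 4 = $11,942.88
Combined annual = $2,440.56 + $1,312.80 + $11,942.88 = $15,696.24
Per month = $15,696.24 / 12 = $1,308.02

$1,308.02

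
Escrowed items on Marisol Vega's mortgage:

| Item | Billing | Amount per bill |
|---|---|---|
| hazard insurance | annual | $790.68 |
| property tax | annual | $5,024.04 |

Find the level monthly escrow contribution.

Hazard insurance = $790.68/yr
Property tax = $5,024.04/yr
Total per year = $790.68 + $5,024.04 = $5,814.72
Monthly escrow = $5,814.72 ÷ 12 = $484.56

$484.56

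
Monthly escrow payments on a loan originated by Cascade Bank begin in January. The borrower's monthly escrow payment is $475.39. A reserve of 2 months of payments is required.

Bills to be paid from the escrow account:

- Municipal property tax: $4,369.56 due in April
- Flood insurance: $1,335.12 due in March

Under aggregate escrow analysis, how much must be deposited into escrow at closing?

$4,753.90

Cushion = 2 × $475.39 = $950.78
Trial balance (start $0, +$475.39 each month, − disbursements):
  Jan: +$475.39 → $475.39
  Feb: +$475.39 → $950.78
  Mar: +$475.39 − $1,335.12 → $91.05
  Apr: +$475.39 − $4,369.56 → -$3,803.12
  May: +$475.39 → -$3,327.73
  Jun: +$475.39 → -$2,852.34
  Jul: +$475.39 → -$2,376.95
  Aug: +$475.39 → -$1,901.56
  Sep: +$475.39 → -$1,426.17
  Oct: +$475.39 → -$950.78
  Nov: +$475.39 → -$475.39
  Dec: +$475.39 → $0.00
Lowest trial balance = -$3,803.12 (Apr)
Initial deposit = cushion − low point = $950.78 − (-$3,803.12) = $4,753.90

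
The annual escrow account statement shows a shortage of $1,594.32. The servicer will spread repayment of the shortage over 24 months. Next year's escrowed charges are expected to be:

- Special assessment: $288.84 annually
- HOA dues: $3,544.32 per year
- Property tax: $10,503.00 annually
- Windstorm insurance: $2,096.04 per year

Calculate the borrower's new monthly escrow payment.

$1,435.78

Special assessment = $288.84 per year
HOA dues = $3,544.32 per year
Property tax = $10,503.00 per year
Windstorm insurance = $2,096.04 per year
Total annual escrow = $16,432.20
Base monthly escrow = $16,432.20 ÷ 12 = $1,369.35
Monthly shortage recovery: $1,594.32 ÷ 24 = $66.43
New monthly escrow = $1,369.35 + $66.43 = $1,435.78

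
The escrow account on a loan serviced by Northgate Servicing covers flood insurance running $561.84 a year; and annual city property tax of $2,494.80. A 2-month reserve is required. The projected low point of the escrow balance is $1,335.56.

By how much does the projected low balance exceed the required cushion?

$826.12

Flood insurance: $561.84
City property tax: $2,494.80
Annual escrow total = $3,056.64
Monthly escrow = $3,056.64 / 12 = $254.72
Cushion = 2 × $254.72 = $509.44
Surplus = $1,335.56 − $509.44 = $826.12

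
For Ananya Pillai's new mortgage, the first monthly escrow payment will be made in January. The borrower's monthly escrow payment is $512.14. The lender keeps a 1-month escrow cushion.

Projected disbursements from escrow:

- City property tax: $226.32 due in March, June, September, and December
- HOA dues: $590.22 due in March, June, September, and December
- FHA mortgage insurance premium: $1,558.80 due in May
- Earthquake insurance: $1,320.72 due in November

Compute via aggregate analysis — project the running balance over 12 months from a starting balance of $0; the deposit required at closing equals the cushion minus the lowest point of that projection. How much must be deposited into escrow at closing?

Cushion = 1 × $512.14 = $512.14
Trial balance (start $0, +$512.14 each month, − disbursements):
  Jan: +$512.14 → $512.14
  Feb: +$512.14 → $1,024.28
  Mar: +$512.14 − $816.54 → $719.88
  Apr: +$512.14 → $1,232.02
  May: +$512.14 − $1,558.80 → $185.36
  Jun: +$512.14 − $816.54 → -$119.04
  Jul: +$512.14 → $393.10
  Aug: +$512.14 → $905.24
  Sep: +$512.14 − $816.54 → $600.84
  Oct: +$512.14 → $1,112.98
  Nov: +$512.14 − $1,320.72 → $304.40
  Dec: +$512.14 − $816.54 → $0.00
Lowest trial balance = -$119.04 (Jun)
Initial deposit = cushion − low point = $512.14 − (-$119.04) = $631.18

$631.18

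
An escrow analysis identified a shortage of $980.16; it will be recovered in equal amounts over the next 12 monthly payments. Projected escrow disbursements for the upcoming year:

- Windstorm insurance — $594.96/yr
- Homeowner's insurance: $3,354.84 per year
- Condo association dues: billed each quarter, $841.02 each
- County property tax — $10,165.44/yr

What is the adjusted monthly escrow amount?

Windstorm insurance: $594.96 per year
Homeowner's insurance: $3,354.84 per year
Condo association dues: $841.02 × 4 = $3,364.08 per year
County property tax: $10,165.44 per year
Annual escrow total = $17,479.32
Monthly = $17,479.32 / 12 = $1,456.61
Shortage spread = $980.16 / 12 = $81.68/mo
New monthly escrow = $1,456.61 + $81.68 = $1,538.29

$1,538.29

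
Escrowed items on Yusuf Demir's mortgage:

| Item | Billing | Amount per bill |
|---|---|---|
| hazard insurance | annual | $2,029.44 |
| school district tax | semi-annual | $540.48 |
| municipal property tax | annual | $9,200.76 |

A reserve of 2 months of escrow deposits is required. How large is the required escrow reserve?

Hazard insurance: $2,029.44
School district tax: $540.48 × 2 = $1,080.96
Municipal property tax: $9,200.76
Total annual escrow = $2,029.44 + $1,080.96 + $9,200.76 = $12,311.16
Monthly = $12,311.16 / 12 = $1,025.93
Required cushion = 2 × $1,025.93 = $2,051.86

$2,051.86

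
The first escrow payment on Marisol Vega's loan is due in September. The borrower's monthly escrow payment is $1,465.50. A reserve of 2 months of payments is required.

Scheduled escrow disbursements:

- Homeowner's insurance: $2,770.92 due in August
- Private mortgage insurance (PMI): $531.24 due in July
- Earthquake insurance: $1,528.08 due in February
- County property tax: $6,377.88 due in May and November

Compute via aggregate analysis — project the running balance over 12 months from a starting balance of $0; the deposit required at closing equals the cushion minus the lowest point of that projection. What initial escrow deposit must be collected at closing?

Cushion = 2 × $1,465.50 = $2,931.00
Trial balance (start $0, +$1,465.50 each month, − disbursements):
  Sep: +$1,465.50 → $1,465.50
  Oct: +$1,465.50 → $2,931.00
  Nov: +$1,465.50 − $6,377.88 → -$1,981.38
  Dec: +$1,465.50 → -$515.88
  Jan: +$1,465.50 → $949.62
  Feb: +$1,465.50 − $1,528.08 → $887.04
  Mar: +$1,465.50 → $2,352.54
  Apr: +$1,465.50 → $3,818.04
  May: +$1,465.50 − $6,377.88 → -$1,094.34
  Jun: +$1,465.50 → $371.16
  Jul: +$1,465.50 − $531.24 → $1,305.42
  Aug: +$1,465.50 − $2,770.92 → $0.00
Lowest trial balance = -$1,981.38 (Nov)
Initial deposit = cushion − low point = $2,931.00 − (-$1,981.38) = $4,912.38

$4,912.38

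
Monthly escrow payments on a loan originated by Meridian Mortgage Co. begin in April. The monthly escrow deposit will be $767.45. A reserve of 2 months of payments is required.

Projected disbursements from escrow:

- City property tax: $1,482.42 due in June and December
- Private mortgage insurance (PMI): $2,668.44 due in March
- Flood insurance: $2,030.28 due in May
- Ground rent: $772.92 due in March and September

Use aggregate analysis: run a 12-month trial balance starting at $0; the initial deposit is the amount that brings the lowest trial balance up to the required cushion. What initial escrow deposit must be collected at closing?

$2,745.25

Cushion = 2 × $767.45 = $1,534.90
Trial balance (start $0, +$767.45 each month, − disbursements):
  Apr: +$767.45 → $767.45
  May: +$767.45 − $2,030.28 → -$495.38
  Jun: +$767.45 − $1,482.42 → -$1,210.35
  Jul: +$767.45 → -$442.90
  Aug: +$767.45 → $324.55
  Sep: +$767.45 − $772.92 → $319.08
  Oct: +$767.45 → $1,086.53
  Nov: +$767.45 → $1,853.98
  Dec: +$767.45 − $1,482.42 → $1,139.01
  Jan: +$767.45 → $1,906.46
  Feb: +$767.45 → $2,673.91
  Mar: +$767.45 − $3,441.36 → $0.00
Lowest trial balance = -$1,210.35 (Jun)
Initial deposit = cushion − low point = $1,534.90 − (-$1,210.35) = $2,745.25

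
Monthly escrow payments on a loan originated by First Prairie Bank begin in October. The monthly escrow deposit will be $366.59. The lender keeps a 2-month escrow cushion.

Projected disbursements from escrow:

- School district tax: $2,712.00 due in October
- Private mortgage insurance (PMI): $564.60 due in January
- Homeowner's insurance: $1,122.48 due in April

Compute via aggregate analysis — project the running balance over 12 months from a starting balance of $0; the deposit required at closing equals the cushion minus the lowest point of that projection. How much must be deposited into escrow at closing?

$3,078.59

Cushion = 2 × $366.59 = $733.18
Trial balance (start $0, +$366.59 each month, − disbursements):
  Oct: +$366.59 − $2,712.00 → -$2,345.41
  Nov: +$366.59 → -$1,978.82
  Dec: +$366.59 → -$1,612.23
  Jan: +$366.59 − $564.60 → -$1,810.24
  Feb: +$366.59 → -$1,443.65
  Mar: +$366.59 → -$1,077.06
  Apr: +$366.59 − $1,122.48 → -$1,832.95
  May: +$366.59 → -$1,466.36
  Jun: +$366.59 → -$1,099.77
  Jul: +$366.59 → -$733.18
  Aug: +$366.59 → -$366.59
  Sep: +$366.59 → $0.00
Lowest trial balance = -$2,345.41 (Oct)
Initial deposit = cushion − low point = $733.18 − (-$2,345.41) = $3,078.59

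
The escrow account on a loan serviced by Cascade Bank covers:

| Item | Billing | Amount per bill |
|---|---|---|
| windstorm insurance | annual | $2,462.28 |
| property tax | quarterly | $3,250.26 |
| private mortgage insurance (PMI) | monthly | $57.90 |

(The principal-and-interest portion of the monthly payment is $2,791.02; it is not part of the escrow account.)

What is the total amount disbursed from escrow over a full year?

$16,158.12

Windstorm insurance = $2,462.28 per year
Property tax = $3,250.26 × 4 = $13,001.04 per year
Private mortgage insurance (PMI) = $57.90 × 12 = $694.80 per year
Total annual escrow = $2,462.28 + $13,001.04 + $694.80 = $16,158.12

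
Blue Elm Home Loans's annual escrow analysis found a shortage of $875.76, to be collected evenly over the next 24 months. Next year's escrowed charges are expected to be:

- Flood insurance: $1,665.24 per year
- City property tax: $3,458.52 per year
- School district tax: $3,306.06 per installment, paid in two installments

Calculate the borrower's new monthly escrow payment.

Flood insurance — $1,665.24 per year
City property tax — $3,458.52 per year
School district tax — $3,306.06 × 2 = $6,612.12 per year
Total annual escrow = $11,735.88
Monthly = $11,735.88 ÷ 12 = $977.99
Shortage per month = $875.76 ÷ 24 = $36.49
Adjusted monthly = $977.99 + $36.49 = $1,014.48

$1,014.48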